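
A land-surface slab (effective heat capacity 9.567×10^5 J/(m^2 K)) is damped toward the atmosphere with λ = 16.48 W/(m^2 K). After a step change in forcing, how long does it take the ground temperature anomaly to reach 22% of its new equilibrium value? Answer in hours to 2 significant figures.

4.0 hours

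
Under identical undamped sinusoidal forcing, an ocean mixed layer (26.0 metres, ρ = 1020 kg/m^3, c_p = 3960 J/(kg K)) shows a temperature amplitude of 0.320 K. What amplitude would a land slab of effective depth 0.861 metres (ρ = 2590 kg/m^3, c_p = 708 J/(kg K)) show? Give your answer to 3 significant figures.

C_ocean = 1.05×10^8 J/(m²·K); C_land = 1.58×10^6 J/(m²·K).
A ∝ 1/C ⇒ A_land = A_ocean × C_ocean/C_land = 0.320 × 66.5 = 21.3 K.

21.3 K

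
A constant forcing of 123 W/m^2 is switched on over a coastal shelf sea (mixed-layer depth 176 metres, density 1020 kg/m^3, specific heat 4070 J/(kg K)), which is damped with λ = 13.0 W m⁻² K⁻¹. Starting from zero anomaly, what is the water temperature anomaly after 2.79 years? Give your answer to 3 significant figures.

7.49 K

Areal heat capacity C = ρ c_p D = 1020 × 4070 × 176 = 7.31×10^8 J/(m^2 K).
τ = C / λ = 7.31×10^8 / 13.0 = 5.62×10^7 s.
Equilibrium anomaly ΔT_eq = F / λ = 123 / 13.0 = 9.46 K.
t = 2.79 years = 8.80×10^7 s, so t/τ = 1.57.
ΔT(t) = ΔT_eq (1 − e^(−t/τ)) = 9.46 × (1 − e^−1.57) = 7.49 K.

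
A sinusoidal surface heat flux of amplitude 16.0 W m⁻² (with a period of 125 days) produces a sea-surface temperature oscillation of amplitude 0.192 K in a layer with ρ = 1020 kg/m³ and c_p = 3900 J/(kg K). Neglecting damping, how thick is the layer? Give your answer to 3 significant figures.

36.0 m

ω = 2π / 1.08×10^7 s = 5.82×10^-7 s⁻¹.
Required C = F₀ / (A ω) = 16.0 / (0.192 × 5.82×10^-7) = 1.43×10^8 J/(m²·K).
D = C / (ρ c_p) = 1.43×10^8 / (1020 × 3900) = 36.0 m.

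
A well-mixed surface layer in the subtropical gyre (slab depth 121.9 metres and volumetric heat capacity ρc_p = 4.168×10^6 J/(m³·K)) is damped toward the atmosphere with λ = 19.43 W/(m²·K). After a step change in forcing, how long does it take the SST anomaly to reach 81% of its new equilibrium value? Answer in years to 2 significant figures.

1.4 years

Areal heat capacity C = ρc_p × D = 4.168×10^6 × 121.9 = 5.08×10^8 J m⁻² K⁻¹.
τ = C / λ = 5.08×10^8 / 19.43 = 2.61×10^7 s.
Fraction reached: 1 − e^(−t/τ) = 0.81 ⇒ t = −τ ln(1 − 0.81) = τ × 1.66.
t = 4.34×10^7 s = 1.38 years.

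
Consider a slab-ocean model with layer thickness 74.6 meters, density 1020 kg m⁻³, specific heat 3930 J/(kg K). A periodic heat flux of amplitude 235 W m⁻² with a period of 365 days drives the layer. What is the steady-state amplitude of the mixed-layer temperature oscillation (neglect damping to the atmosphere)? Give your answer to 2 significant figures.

Areal heat capacity C = ρ c_p D = 1020 × 3930 × 74.6 = 2.99×10^8 J/(m^2 K).
Angular frequency ω = 2π / T = 2π / 3.15×10^7 s = 1.99×10^-7 s⁻¹.
Cω = 2.99×10^8 × 1.99×10^-7 = 59.6 W/(m²·K).
Amplitude A = F₀ / (Cω) = 235 / 59.6 = 3.94 K.

3.9 K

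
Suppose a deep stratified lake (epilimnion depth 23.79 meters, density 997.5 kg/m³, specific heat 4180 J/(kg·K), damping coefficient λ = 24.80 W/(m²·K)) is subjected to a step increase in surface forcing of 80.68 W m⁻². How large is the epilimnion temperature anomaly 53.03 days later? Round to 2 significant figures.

2.2 K

Areal heat capacity C = ρ c_p D = 997.5 × 4180 × 23.79 = 9.92×10^7 J/(m^2 K).
τ = C / λ = 9.92×10^7 / 24.80 = 4.00×10^6 s.
Equilibrium anomaly ΔT_eq = F / λ = 80.68 / 24.80 = 3.25 K.
t = 53.03 days = 4.58×10^6 s, so t/τ = 1.15.
ΔT(t) = ΔT_eq (1 − e^(−t/τ)) = 3.25 × (1 − e^−1.15) = 2.22 K.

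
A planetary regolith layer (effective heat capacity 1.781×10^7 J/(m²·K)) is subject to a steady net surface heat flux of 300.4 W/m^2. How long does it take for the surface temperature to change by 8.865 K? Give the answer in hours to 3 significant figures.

Areal heat capacity C = 1.781×10^7 J/(m²·K) (given).
Time required: Δt = C ΔT / F = 1.78×10^7 × 8.865 / 300.4 = 5.26×10^5 s.
In hours: 5.26×10^5 s / (3600 s/hour) = 146 hours.

146 hours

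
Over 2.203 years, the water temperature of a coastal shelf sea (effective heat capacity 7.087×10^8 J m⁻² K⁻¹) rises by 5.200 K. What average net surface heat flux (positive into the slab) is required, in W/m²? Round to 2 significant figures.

Areal heat capacity C = 7.087×10^8 J m⁻² K⁻¹ (given).
Required heat per unit area: Q = C ΔT = 7.09×10^8 × 5.200 = 3.69×10^9 J/m².
Flux F = Q / Δt = 3.69×10^9 / 6.95×10^7 s = 53.0 W/m².

53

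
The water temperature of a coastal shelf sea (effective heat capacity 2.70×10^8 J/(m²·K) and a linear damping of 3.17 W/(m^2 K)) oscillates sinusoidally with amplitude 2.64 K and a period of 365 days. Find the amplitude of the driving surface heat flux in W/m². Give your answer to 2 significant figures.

140

Areal heat capacity C = 2.70×10^8 J/(m²·K) (given).
ω = 2π / 3.15×10^7 s = 1.99×10^-7 s⁻¹.
√((Cω)² + λ²) = √((53.8)² + 3.17²) = 53.9 W/(m²·K).
F₀ = A × √((Cω)²+λ²) = 2.64 × 53.9 = 142 W/m².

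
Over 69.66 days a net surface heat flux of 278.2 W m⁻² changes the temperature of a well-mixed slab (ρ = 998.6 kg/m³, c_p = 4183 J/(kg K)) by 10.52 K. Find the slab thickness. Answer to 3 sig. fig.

38.1 m

Heat input Q = F Δt = 278.2 × 6.02×10^6 s = 1.67×10^9 J/m².
Required areal heat capacity C = Q / ΔT = 1.59×10^8 J/(m²·K).
Depth D = C / (ρ c_p) = 1.59×10^8 / (998.6 × 4183) = 38.1 m.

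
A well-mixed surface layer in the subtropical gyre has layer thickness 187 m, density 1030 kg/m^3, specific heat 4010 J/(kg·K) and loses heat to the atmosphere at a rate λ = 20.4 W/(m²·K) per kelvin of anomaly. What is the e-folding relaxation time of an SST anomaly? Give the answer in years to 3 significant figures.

1.20 years

Areal heat capacity C = ρ c_p D = 1030 × 4010 × 187 = 7.72×10^8 J/(m²·K).
Relaxation time τ = C / λ = 7.72×10^8 / 20.4 = 3.79×10^7 s.
In years: 3.79×10^7 s / (3.156×10^7 s/year) = 1.20 years.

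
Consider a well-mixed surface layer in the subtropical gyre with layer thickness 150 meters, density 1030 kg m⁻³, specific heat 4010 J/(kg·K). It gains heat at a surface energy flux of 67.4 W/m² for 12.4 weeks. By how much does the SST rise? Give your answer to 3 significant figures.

0.816 K

Areal heat capacity C = ρ c_p D = 1030 × 4010 × 150 = 6.20×10^8 J m⁻² K⁻¹.
Net heat input Q = F Δt = 67.4 × (12.4 weeks × 6.048×10^5 s/week) = 5.05×10^8 J/m².
ΔT = Q / C = 5.05×10^8 / 6.20×10^8 = 0.816 K.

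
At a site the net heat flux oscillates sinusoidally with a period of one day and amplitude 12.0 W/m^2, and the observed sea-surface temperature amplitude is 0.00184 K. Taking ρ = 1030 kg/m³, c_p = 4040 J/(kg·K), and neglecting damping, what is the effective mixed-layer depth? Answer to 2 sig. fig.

ω = 2π / 86400 s = 7.27×10^-5 s⁻¹.
Required C = F₀ / (A ω) = 12.0 / (0.00184 × 7.27×10^-5) = 8.97×10^7 J/(m²·K).
D = C / (ρ c_p) = 8.97×10^7 / (1030 × 4040) = 21.6 m.

22 m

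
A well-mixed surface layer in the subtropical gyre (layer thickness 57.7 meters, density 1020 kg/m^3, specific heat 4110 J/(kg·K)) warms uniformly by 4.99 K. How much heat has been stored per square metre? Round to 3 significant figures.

1.21×10^9

Areal heat capacity C = ρ c_p D = 1020 × 4110 × 57.7 = 2.42×10^8 J/(m²·K).
ΔQ = C ΔT = 2.42×10^8 × 4.99 = 1.21×10^9 J/m².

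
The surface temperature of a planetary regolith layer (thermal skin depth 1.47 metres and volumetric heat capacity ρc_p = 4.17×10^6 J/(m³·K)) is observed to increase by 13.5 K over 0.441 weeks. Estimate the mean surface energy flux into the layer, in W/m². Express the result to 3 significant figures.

310

Areal heat capacity C = ρc_p × D = 4.17×10^6 × 1.47 = 6.13×10^6 J m⁻² K⁻¹.
Required heat per unit area: Q = C ΔT = 6.13×10^6 × 13.5 = 8.28×10^7 J/m².
Flux F = Q / Δt = 8.28×10^7 / 2.67×10^5 s = 310 W/m².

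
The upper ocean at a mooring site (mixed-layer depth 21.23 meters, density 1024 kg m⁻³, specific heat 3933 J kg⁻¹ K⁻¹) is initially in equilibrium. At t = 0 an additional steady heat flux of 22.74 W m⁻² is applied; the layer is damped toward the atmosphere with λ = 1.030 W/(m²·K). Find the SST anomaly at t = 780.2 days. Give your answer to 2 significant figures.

Areal heat capacity C = ρ c_p D = 1024 × 3933 × 21.23 = 8.55×10^7 J/(m²·K).
τ = C / λ = 8.55×10^7 / 1.030 = 8.30×10^7 s.
Equilibrium anomaly ΔT_eq = F / λ = 22.74 / 1.030 = 22.1 K.
t = 780.2 days = 6.74×10^7 s, so t/τ = 0.812.
ΔT(t) = ΔT_eq (1 − e^(−t/τ)) = 22.1 × (1 − e^−0.812) = 12.3 K.

12 K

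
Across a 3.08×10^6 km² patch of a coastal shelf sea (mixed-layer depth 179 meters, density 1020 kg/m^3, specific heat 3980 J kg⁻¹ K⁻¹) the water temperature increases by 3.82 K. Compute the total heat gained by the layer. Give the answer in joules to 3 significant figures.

8.55×10^21 J

Areal heat capacity C = ρ c_p D = 1020 × 3980 × 179 = 7.27×10^8 J/(m²·K).
Heat per unit area: q = C ΔT = 7.27×10^8 × 3.82 = 2.78×10^9 J/m².
Total heat: Q = q × A = 2.78×10^9 × (3.08×10^6 × 10⁶ m²) = 8.55×10^21 J.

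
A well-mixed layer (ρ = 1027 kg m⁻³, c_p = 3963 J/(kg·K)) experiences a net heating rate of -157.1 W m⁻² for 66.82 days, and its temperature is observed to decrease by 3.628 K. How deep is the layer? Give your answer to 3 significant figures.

61.4 m

Heat input Q = F Δt = -157.1 × 5.77×10^6 s = -9.07×10^8 J/m².
Required areal heat capacity C = Q / ΔT = 2.50×10^8 J/(m²·K).
Depth D = C / (ρ c_p) = 2.50×10^8 / (1027 × 3963) = 61.4 m.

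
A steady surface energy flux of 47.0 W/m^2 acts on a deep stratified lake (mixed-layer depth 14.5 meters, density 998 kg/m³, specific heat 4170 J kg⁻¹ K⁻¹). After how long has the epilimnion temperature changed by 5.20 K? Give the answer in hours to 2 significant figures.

Areal heat capacity C = ρ c_p D = 998 × 4170 × 14.5 = 6.03×10^7 J/(m²·K).
Time required: Δt = C ΔT / F = 6.03×10^7 × 5.20 / 47.0 = 6.68×10^6 s.
In hours: 6.68×10^6 s / (3600 s/hour) = 1850 hours.

1900 hours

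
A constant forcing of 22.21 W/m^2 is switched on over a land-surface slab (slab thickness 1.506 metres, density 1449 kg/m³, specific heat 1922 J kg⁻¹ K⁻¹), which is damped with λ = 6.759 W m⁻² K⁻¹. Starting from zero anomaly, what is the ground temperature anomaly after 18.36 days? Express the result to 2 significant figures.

Areal heat capacity C = ρ c_p D = 1449 × 1922 × 1.506 = 4.19×10^6 J m⁻² K⁻¹.
τ = C / λ = 4.19×10^6 / 6.759 = 6.21×10^5 s.
Equilibrium anomaly ΔT_eq = F / λ = 22.21 / 6.759 = 3.29 K.
t = 18.36 days = 1.59×10^6 s, so t/τ = 2.56.
ΔT(t) = ΔT_eq (1 − e^(−t/τ)) = 3.29 × (1 − e^−2.56) = 3.03 K.

3.0 K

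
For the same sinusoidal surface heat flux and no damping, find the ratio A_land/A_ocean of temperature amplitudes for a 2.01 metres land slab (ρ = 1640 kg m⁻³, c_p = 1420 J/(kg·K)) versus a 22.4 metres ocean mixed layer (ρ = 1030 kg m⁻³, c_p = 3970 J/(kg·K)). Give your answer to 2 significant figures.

20

C_ocean = 1030 × 3970 × 22.4 = 9.16×10^7 J/(m²·K).
C_land = 1640 × 1420 × 2.01 = 4.68×10^6 J/(m²·K).
Undamped amplitude ∝ 1/C, so A_land/A_ocean = C_ocean/C_land = 19.6.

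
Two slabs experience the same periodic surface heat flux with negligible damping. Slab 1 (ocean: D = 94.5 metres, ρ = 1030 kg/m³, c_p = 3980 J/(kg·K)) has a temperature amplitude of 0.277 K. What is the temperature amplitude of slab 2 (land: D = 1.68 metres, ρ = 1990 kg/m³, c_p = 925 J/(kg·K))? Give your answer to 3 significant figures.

34.7 K

C_ocean = 3.87×10^8 J/(m²·K); C_land = 3.09×10^6 J/(m²·K).
A ∝ 1/C ⇒ A_land = A_ocean × C_ocean/C_land = 0.277 × 125 = 34.7 K.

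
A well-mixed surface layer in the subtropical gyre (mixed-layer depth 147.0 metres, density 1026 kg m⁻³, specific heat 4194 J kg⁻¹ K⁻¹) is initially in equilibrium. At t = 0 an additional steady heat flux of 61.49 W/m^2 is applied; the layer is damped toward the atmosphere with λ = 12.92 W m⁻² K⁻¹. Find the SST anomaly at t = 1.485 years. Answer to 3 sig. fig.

Areal heat capacity C = ρ c_p D = 1026 × 4194 × 147.0 = 6.33×10^8 J m⁻² K⁻¹.
τ = C / λ = 6.33×10^8 / 12.92 = 4.90×10^7 s.
Equilibrium anomaly ΔT_eq = F / λ = 61.49 / 12.92 = 4.76 K.
t = 1.485 years = 4.69×10^7 s, so t/τ = 0.957.
ΔT(t) = ΔT_eq (1 − e^(−t/τ)) = 4.76 × (1 − e^−0.957) = 2.93 K.

2.93 K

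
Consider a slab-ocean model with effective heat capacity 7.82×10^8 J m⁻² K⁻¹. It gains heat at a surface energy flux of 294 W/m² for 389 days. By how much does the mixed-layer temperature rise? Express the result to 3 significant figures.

12.6 K

Areal heat capacity C = 7.82×10^8 J m⁻² K⁻¹ (given).
Net heat input Q = F Δt = 294 × (389 days × 86400 s/day) = 9.88×10^9 J/m².
ΔT = Q / C = 9.88×10^9 / 7.82×10^8 = 12.6 K.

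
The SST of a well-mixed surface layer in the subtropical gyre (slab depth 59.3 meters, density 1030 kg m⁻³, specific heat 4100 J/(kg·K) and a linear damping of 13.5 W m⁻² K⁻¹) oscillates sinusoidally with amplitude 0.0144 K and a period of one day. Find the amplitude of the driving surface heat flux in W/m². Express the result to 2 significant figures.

Areal heat capacity C = ρ c_p D = 1030 × 4100 × 59.3 = 2.50×10^8 J/(m^2 K).
ω = 2π / 86400 s = 7.27×10^-5 s⁻¹.
√((Cω)² + λ²) = √((18200)² + 13.5²) = 18200 W/(m²·K).
F₀ = A × √((Cω)²+λ²) = 0.0144 × 18200 = 262 W/m².

260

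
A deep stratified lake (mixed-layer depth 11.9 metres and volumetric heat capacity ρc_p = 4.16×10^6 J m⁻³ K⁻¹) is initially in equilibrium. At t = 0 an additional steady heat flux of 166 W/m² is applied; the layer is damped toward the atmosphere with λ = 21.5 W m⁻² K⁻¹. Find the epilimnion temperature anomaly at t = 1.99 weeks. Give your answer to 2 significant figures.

3.1 K

Areal heat capacity C = ρc_p × D = 4.16×10^6 × 11.9 = 4.95×10^7 J/(m^2 K).
τ = C / λ = 4.95×10^7 / 21.5 = 2.30×10^6 s.
Equilibrium anomaly ΔT_eq = F / λ = 166 / 21.5 = 7.72 K.
t = 1.99 weeks = 1.20×10^6 s, so t/τ = 0.523.
ΔT(t) = ΔT_eq (1 − e^(−t/τ)) = 7.72 × (1 − e^−0.523) = 3.14 K.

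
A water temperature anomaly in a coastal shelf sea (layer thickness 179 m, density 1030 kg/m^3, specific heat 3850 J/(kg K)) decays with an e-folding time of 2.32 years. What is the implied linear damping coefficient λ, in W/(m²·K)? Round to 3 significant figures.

Areal heat capacity C = ρ c_p D = 1030 × 3850 × 179 = 7.10×10^8 J/(m²·K).
τ = 2.32 years = 7.32×10^7 s.
λ = C / τ = 7.10×10^8 / 7.32×10^7 = 9.70 W/(m²·K).

9.70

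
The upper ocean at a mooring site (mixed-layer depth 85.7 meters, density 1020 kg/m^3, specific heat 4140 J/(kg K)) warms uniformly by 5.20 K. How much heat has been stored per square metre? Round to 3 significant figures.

1.88×10^9

Areal heat capacity C = ρ c_p D = 1020 × 4140 × 85.7 = 3.62×10^8 J/(m^2 K).
ΔQ = C ΔT = 3.62×10^8 × 5.20 = 1.88×10^9 J/m².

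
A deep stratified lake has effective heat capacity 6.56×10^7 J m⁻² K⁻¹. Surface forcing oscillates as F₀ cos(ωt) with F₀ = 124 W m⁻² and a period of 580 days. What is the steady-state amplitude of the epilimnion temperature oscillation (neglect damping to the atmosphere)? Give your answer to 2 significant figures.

15 K

Areal heat capacity C = 6.56×10^7 J m⁻² K⁻¹ (given).
Angular frequency ω = 2π / T = 2π / 5.01×10^7 s = 1.25×10^-7 s⁻¹.
Cω = 6.56×10^7 × 1.25×10^-7 = 8.23 W/(m²·K).
Amplitude A = F₀ / (Cω) = 124 / 8.23 = 15.1 K.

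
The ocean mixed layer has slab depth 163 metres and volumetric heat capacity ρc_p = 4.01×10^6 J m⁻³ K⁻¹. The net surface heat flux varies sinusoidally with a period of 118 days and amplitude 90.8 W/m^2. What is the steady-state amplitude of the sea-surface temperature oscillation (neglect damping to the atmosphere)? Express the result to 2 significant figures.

0.23 K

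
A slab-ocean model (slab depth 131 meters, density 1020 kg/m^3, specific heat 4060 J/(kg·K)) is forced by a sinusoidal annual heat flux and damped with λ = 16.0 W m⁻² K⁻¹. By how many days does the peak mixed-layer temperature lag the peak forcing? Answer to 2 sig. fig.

Areal heat capacity C = ρ c_p D = 1020 × 4060 × 131 = 5.42×10^8 J/(m²·K).
ω = 2π / 3.15×10^7 s = 1.99×10^-7 s⁻¹.
Phase lag φ = arctan(Cω/λ) = arctan(108/16.0) = 1.42 rad.
Time lag = φ / ω = 1.42 / 1.99×10^-7 = 7.15×10^6 s = 82.7 days.

83 days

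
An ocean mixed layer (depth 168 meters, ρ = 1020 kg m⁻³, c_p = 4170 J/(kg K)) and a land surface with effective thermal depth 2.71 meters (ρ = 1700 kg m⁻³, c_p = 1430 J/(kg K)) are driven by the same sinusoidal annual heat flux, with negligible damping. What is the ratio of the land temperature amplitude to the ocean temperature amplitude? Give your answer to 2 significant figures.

C_ocean = 1020 × 4170 × 168 = 7.15×10^8 J/(m²·K).
C_land = 1700 × 1430 × 2.71 = 6.59×10^6 J/(m²·K).
Undamped amplitude ∝ 1/C, so A_land/A_ocean = C_ocean/C_land = 108.

110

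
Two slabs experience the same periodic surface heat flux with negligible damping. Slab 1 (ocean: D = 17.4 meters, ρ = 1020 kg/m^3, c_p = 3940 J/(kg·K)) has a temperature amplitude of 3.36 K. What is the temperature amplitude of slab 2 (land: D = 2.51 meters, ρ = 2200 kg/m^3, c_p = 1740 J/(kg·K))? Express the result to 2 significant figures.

24 K

C_ocean = 6.99×10^7 J/(m²·K); C_land = 9.61×10^6 J/(m²·K).
A ∝ 1/C ⇒ A_land = A_ocean × C_ocean/C_land = 3.36 × 7.28 = 24.5 K.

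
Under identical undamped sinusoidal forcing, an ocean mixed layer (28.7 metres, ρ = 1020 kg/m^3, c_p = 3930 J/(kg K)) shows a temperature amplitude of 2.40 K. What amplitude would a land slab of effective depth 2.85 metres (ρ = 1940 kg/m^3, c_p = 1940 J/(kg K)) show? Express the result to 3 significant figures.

C_ocean = 1.15×10^8 J/(m²·K); C_land = 1.07×10^7 J/(m²·K).
A ∝ 1/C ⇒ A_land = A_ocean × C_ocean/C_land = 2.40 × 10.7 = 25.7 K.

25.7 K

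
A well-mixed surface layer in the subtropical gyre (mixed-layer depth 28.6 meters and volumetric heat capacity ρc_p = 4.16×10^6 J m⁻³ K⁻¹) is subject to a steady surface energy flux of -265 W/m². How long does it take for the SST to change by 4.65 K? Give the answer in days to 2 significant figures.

24 days

Areal heat capacity C = ρc_p × D = 4.16×10^6 × 28.6 = 1.19×10^8 J/(m^2 K).
Time required: Δt = C ΔT / F = 1.19×10^8 × -4.65 / -265 = 2.09×10^6 s.
In days: 2.09×10^6 s / (86400 s/day) = 24.2 days.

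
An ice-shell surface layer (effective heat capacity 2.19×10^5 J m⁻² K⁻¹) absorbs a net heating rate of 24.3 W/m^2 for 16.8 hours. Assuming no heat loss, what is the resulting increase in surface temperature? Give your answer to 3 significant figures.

Areal heat capacity C = 2.19×10^5 J m⁻² K⁻¹ (given).
Net heat input Q = F Δt = 24.3 × (16.8 hours × 3600 s/hour) = 1.47×10^6 J/m².
ΔT = Q / C = 1.47×10^6 / 2.19×10^5 = 6.71 K.

6.71 K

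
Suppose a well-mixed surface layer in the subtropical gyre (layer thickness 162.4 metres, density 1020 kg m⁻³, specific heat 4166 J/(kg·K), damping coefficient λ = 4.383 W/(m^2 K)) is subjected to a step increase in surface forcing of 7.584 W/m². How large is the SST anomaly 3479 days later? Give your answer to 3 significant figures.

1.47 K

Areal heat capacity C = ρ c_p D = 1020 × 4166 × 162.4 = 6.90×10^8 J m⁻² K⁻¹.
τ = C / λ = 6.90×10^8 / 4.383 = 1.57×10^8 s.
Equilibrium anomaly ΔT_eq = F / λ = 7.584 / 4.383 = 1.73 K.
t = 3479 days = 3.01×10^8 s, so t/τ = 1.91.
ΔT(t) = ΔT_eq (1 − e^(−t/τ)) = 1.73 × (1 − e^−1.91) = 1.47 K.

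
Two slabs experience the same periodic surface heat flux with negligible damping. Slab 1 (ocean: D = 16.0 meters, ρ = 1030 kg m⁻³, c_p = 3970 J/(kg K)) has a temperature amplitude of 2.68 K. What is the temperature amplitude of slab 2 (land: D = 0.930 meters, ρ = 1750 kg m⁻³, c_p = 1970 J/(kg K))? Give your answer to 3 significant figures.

54.7 K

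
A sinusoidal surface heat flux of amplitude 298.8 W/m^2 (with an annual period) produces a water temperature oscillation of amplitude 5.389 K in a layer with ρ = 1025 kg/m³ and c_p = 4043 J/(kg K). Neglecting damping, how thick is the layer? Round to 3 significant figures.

ω = 2π / 3.15×10^7 s = 1.99×10^-7 s⁻¹.
Required C = F₀ / (A ω) = 298.8 / (5.389 × 1.99×10^-7) = 2.78×10^8 J/(m²·K).
D = C / (ρ c_p) = 2.78×10^8 / (1025 × 4043) = 67.2 m.

67.2 m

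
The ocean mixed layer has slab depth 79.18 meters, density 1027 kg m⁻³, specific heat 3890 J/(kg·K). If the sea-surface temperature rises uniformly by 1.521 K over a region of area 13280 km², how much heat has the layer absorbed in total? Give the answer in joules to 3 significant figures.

Areal heat capacity C = ρ c_p D = 1027 × 3890 × 79.18 = 3.16×10^8 J/(m²·K).
Heat per unit area: q = C ΔT = 3.16×10^8 × 1.521 = 4.81×10^8 J/m².
Total heat: Q = q × A = 4.81×10^8 × (13280 × 10⁶ m²) = 6.39×10^18 J.

6.39×10^18 J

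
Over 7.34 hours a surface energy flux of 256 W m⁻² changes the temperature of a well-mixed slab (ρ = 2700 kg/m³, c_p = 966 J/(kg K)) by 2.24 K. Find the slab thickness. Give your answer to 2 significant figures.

1.2 m

Heat input Q = F Δt = 256 × 26400 s = 6.76×10^6 J/m².
Required areal heat capacity C = Q / ΔT = 3.02×10^6 J/(m²·K).
Depth D = C / (ρ c_p) = 3.02×10^6 / (2700 × 966) = 1.16 m.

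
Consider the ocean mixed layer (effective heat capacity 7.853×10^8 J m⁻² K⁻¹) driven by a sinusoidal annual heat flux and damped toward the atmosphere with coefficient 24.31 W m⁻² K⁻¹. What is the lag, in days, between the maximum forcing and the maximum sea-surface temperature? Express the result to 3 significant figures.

Areal heat capacity C = 7.853×10^8 J m⁻² K⁻¹ (given).
ω = 2π / 3.15×10^7 s = 1.99×10^-7 s⁻¹.
Phase lag φ = arctan(Cω/λ) = arctan(156/24.31) = 1.42 rad.
Time lag = φ / ω = 1.42 / 1.99×10^-7 = 7.11×10^6 s = 82.3 days.

82.3 days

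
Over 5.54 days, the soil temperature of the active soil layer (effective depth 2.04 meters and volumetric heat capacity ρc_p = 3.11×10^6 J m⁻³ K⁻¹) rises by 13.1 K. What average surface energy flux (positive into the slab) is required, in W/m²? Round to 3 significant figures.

174

Areal heat capacity C = ρc_p × D = 3.11×10^6 × 2.04 = 6.34×10^6 J m⁻² K⁻¹.
Required heat per unit area: Q = C ΔT = 6.34×10^6 × 13.1 = 8.31×10^7 J/m².
Flux F = Q / Δt = 8.31×10^7 / 4.79×10^5 s = 174 W/m².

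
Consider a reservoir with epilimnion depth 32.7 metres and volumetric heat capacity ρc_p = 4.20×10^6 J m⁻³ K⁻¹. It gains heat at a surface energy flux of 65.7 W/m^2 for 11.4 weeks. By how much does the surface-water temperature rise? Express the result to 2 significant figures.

3.3 K

Areal heat capacity C = ρc_p × D = 4.20×10^6 × 32.7 = 1.37×10^8 J m⁻² K⁻¹.
Net heat input Q = F Δt = 65.7 × (11.4 weeks × 6.048×10^5 s/week) = 4.53×10^8 J/m².
ΔT = Q / C = 4.53×10^8 / 1.37×10^8 = 3.30 K.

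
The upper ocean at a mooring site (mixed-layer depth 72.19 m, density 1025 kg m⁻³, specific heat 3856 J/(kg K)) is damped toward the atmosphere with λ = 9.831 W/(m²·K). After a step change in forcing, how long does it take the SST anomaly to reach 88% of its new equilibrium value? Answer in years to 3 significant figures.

Areal heat capacity C = ρ c_p D = 1025 × 3856 × 72.19 = 2.85×10^8 J m⁻² K⁻¹.
τ = C / λ = 2.85×10^8 / 9.831 = 2.90×10^7 s.
Fraction reached: 1 − e^(−t/τ) = 0.88 ⇒ t = −τ ln(1 − 0.88) = τ × 2.12.
t = 6.15×10^7 s = 1.95 years.

1.95 years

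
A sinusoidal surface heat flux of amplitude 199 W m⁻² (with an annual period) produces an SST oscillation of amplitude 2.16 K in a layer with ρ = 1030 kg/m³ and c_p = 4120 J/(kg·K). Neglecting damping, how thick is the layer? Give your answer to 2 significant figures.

ω = 2π / 3.15×10^7 s = 1.99×10^-7 s⁻¹.
Required C = F₀ / (A ω) = 199 / (2.16 × 1.99×10^-7) = 4.62×10^8 J/(m²·K).
D = C / (ρ c_p) = 4.62×10^8 / (1030 × 4120) = 109 m.

110 m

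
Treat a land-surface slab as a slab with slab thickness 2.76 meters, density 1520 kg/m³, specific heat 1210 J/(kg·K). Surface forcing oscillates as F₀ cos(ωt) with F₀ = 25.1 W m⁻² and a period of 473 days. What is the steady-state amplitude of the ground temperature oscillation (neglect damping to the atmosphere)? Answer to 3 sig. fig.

Areal heat capacity C = ρ c_p D = 1520 × 1210 × 2.76 = 5.08×10^6 J/(m^2 K).
Angular frequency ω = 2π / T = 2π / 4.09×10^7 s = 1.54×10^-7 s⁻¹.
Cω = 5.08×10^6 × 1.54×10^-7 = 0.780 W/(m²·K).
Amplitude A = F₀ / (Cω) = 25.1 / 0.780 = 32.2 K.

32.2 K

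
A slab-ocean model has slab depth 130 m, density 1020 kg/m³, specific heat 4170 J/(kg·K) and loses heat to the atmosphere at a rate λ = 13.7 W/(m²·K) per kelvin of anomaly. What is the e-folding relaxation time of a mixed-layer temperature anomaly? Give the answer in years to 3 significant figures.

1.28 years

Areal heat capacity C = ρ c_p D = 1020 × 4170 × 130 = 5.53×10^8 J/(m²·K).
Relaxation time τ = C / λ = 5.53×10^8 / 13.7 = 4.04×10^7 s.
In years: 4.04×10^7 s / (3.156×10^7 s/year) = 1.28 years.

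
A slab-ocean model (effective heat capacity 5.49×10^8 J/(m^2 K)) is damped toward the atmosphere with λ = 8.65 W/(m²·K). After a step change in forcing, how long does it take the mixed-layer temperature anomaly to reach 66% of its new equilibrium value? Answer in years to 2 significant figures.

Areal heat capacity C = 5.49×10^8 J/(m^2 K) (given).
τ = C / λ = 5.49×10^8 / 8.65 = 6.35×10^7 s.
Fraction reached: 1 − e^(−t/τ) = 0.66 ⇒ t = −τ ln(1 − 0.66) = τ × 1.08.
t = 6.85×10^7 s = 2.17 years.

2.2 years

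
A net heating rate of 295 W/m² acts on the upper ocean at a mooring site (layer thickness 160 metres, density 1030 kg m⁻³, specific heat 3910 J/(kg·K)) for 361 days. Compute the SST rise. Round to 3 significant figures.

14.3 K

Areal heat capacity C = ρ c_p D = 1030 × 3910 × 160 = 6.44×10^8 J/(m²·K).
Net heat input Q = F Δt = 295 × (361 days × 86400 s/day) = 9.20×10^9 J/m².
ΔT = Q / C = 9.20×10^9 / 6.44×10^8 = 14.3 K.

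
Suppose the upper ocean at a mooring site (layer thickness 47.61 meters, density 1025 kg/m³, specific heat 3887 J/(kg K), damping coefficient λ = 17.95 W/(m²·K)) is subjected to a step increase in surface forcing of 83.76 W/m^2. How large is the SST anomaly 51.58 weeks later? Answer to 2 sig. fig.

Areal heat capacity C = ρ c_p D = 1025 × 3887 × 47.61 = 1.90×10^8 J m⁻² K⁻¹.
τ = C / λ = 1.90×10^8 / 17.95 = 1.06×10^7 s.
Equilibrium anomaly ΔT_eq = F / λ = 83.76 / 17.95 = 4.67 K.
t = 51.58 weeks = 3.12×10^7 s, so t/τ = 2.95.
ΔT(t) = ΔT_eq (1 − e^(−t/τ)) = 4.67 × (1 − e^−2.95) = 4.42 K.

4.4 K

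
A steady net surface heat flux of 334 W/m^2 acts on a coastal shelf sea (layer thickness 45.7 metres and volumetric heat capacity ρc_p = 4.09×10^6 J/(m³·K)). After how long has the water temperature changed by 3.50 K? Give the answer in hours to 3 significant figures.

544 hours

Areal heat capacity C = ρc_p × D = 4.09×10^6 × 45.7 = 1.87×10^8 J/(m²·K).
Time required: Δt = C ΔT / F = 1.87×10^8 × 3.50 / 334 = 1.96×10^6 s.
In hours: 1.96×10^6 s / (3600 s/hour) = 544 hours.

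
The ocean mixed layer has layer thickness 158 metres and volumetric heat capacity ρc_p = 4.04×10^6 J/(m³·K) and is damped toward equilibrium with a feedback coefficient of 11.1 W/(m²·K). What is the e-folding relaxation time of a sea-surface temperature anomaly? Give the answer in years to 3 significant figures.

1.82 years

Areal heat capacity C = ρc_p × D = 4.04×10^6 × 158 = 6.38×10^8 J/(m²·K).
Relaxation time τ = C / λ = 6.38×10^8 / 11.1 = 5.75×10^7 s.
In years: 5.75×10^7 s / (3.156×10^7 s/year) = 1.82 years.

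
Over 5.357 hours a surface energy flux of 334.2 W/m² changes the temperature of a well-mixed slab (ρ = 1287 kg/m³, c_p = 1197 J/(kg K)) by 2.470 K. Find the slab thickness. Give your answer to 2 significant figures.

1.7 m

Heat input Q = F Δt = 334.2 × 19300 s = 6.45×10^6 J/m².
Required areal heat capacity C = Q / ΔT = 2.61×10^6 J/(m²·K).
Depth D = C / (ρ c_p) = 2.61×10^6 / (1287 × 1197) = 1.69 m.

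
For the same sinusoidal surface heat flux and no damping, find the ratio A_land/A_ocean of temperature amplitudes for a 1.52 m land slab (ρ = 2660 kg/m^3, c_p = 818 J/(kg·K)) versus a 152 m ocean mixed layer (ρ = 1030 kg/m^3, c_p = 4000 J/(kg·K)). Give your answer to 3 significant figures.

C_ocean = 1030 × 4000 × 152 = 6.26×10^8 J/(m²·K).
C_land = 2660 × 818 × 1.52 = 3.31×10^6 J/(m²·K).
Undamped amplitude ∝ 1/C, so A_land/A_ocean = C_ocean/C_land = 189.

189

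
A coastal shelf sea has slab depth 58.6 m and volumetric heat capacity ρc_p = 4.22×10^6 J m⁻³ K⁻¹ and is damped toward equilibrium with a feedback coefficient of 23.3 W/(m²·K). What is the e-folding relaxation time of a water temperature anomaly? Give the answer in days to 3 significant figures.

123 days

Areal heat capacity C = ρc_p × D = 4.22×10^6 × 58.6 = 2.47×10^8 J m⁻² K⁻¹.
Relaxation time τ = C / λ = 2.47×10^8 / 23.3 = 1.06×10^7 s.
In days: 1.06×10^7 s / (86400 s/day) = 123 days.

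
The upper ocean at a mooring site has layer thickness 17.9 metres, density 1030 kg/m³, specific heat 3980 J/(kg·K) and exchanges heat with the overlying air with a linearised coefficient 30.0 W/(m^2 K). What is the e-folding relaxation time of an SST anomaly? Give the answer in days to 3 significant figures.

28.3 days

Areal heat capacity C = ρ c_p D = 1030 × 3980 × 17.9 = 7.34×10^7 J m⁻² K⁻¹.
Relaxation time τ = C / λ = 7.34×10^7 / 30.0 = 2.45×10^6 s.
In days: 2.45×10^6 s / (86400 s/day) = 28.3 days.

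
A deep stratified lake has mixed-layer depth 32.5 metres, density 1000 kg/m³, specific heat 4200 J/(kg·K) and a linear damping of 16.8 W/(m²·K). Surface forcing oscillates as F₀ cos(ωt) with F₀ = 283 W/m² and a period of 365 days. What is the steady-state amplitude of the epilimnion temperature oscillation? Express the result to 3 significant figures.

8.85 K

Areal heat capacity C = ρ c_p D = 1000 × 4200 × 32.5 = 1.36×10^8 J m⁻² K⁻¹.
Angular frequency ω = 2π / T = 2π / 3.15×10^7 s = 1.99×10^-7 s⁻¹.
√((Cω)² + λ²) = √((27.2)² + 16.8²) = 32.0 W/(m²·K).
Amplitude A = F₀ / √((Cω)²+λ²) = 283 / 32.0 = 8.85 K.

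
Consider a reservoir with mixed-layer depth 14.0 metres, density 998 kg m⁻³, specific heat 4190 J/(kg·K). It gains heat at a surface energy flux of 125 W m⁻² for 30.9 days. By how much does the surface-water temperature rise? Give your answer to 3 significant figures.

Areal heat capacity C = ρ c_p D = 998 × 4190 × 14.0 = 5.85×10^7 J/(m²·K).
Net heat input Q = F Δt = 125 × (30.9 days × 86400 s/day) = 3.34×10^8 J/m².
ΔT = Q / C = 3.34×10^8 / 5.85×10^7 = 5.70 K.

5.70 K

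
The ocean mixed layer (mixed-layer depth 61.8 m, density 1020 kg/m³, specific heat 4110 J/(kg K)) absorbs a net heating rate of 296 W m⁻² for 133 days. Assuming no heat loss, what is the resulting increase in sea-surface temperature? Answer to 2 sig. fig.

13 K

Areal heat capacity C = ρ c_p D = 1020 × 4110 × 61.8 = 2.59×10^8 J/(m²·K).
Net heat input Q = F Δt = 296 × (133 days × 86400 s/day) = 3.40×10^9 J/m².
ΔT = Q / C = 3.40×10^9 / 2.59×10^8 = 13.1 K.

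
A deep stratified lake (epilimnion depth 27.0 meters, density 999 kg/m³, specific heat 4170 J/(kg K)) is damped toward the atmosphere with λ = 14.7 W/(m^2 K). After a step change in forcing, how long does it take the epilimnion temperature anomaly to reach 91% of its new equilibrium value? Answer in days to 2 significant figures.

Areal heat capacity C = ρ c_p D = 999 × 4170 × 27.0 = 1.12×10^8 J m⁻² K⁻¹.
τ = C / λ = 1.12×10^8 / 14.7 = 7.65×10^6 s.
Fraction reached: 1 − e^(−t/τ) = 0.91 ⇒ t = −τ ln(1 − 0.91) = τ × 2.41.
t = 1.84×10^7 s = 213 days.

210 days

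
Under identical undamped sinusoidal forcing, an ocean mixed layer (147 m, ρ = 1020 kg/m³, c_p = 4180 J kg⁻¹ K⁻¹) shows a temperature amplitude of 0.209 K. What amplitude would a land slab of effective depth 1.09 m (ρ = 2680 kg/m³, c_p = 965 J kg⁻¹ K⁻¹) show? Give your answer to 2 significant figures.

C_ocean = 6.27×10^8 J/(m²·K); C_land = 2.82×10^6 J/(m²·K).
A ∝ 1/C ⇒ A_land = A_ocean × C_ocean/C_land = 0.209 × 222 = 46.5 K.

46 K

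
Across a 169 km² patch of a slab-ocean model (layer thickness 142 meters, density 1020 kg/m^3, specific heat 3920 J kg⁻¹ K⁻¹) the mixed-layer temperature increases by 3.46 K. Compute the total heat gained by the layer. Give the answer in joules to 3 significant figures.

3.32×10^17 J

Areal heat capacity C = ρ c_p D = 1020 × 3920 × 142 = 5.68×10^8 J m⁻² K⁻¹.
Heat per unit area: q = C ΔT = 5.68×10^8 × 3.46 = 1.96×10^9 J/m².
Total heat: Q = q × A = 1.96×10^9 × (169 × 10⁶ m²) = 3.32×10^17 J.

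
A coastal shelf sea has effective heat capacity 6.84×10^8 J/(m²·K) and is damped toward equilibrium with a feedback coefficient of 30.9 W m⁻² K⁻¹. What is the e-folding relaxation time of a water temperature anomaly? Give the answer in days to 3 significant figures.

Areal heat capacity C = 6.84×10^8 J/(m²·K) (given).
Relaxation time τ = C / λ = 6.84×10^8 / 30.9 = 2.21×10^7 s.
In days: 2.21×10^7 s / (86400 s/day) = 256 days.

256 days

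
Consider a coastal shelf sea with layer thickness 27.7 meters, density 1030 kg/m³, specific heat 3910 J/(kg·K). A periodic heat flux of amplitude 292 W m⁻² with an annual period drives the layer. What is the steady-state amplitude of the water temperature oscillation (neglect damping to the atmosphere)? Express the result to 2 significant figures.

Areal heat capacity C = ρ c_p D = 1030 × 3910 × 27.7 = 1.12×10^8 J/(m^2 K).
Angular frequency ω = 2π / T = 2π / 3.15×10^7 s = 1.99×10^-7 s⁻¹.
Cω = 1.12×10^8 × 1.99×10^-7 = 22.2 W/(m²·K).
Amplitude A = F₀ / (Cω) = 292 / 22.2 = 13.1 K.

13 K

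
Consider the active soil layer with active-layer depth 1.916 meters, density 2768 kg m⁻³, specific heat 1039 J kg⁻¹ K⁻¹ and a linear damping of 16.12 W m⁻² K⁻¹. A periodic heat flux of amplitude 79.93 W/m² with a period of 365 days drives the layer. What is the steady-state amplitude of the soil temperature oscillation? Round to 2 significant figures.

Areal heat capacity C = ρ c_p D = 2768 × 1039 × 1.916 = 5.51×10^6 J/(m^2 K).
Angular frequency ω = 2π / T = 2π / 3.15×10^7 s = 1.99×10^-7 s⁻¹.
√((Cω)² + λ²) = √((1.10)² + 16.12²) = 16.2 W/(m²·K).
Amplitude A = F₀ / √((Cω)²+λ²) = 79.93 / 16.2 = 4.95 K.

4.9 K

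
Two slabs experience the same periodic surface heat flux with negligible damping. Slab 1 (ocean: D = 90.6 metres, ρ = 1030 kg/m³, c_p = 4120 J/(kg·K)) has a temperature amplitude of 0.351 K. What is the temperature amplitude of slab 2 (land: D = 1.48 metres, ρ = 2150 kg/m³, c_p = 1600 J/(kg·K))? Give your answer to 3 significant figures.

26.5 K

C_ocean = 3.84×10^8 J/(m²·K); C_land = 5.09×10^6 J/(m²·K).
A ∝ 1/C ⇒ A_land = A_ocean × C_ocean/C_land = 0.351 × 75.5 = 26.5 K.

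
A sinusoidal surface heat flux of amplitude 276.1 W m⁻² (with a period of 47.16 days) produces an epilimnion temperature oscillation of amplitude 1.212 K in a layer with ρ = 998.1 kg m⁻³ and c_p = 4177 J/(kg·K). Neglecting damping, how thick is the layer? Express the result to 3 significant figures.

ω = 2π / 4.07×10^6 s = 1.54×10^-6 s⁻¹.
Required C = F₀ / (A ω) = 276.1 / (1.212 × 1.54×10^-6) = 1.48×10^8 J/(m²·K).
D = C / (ρ c_p) = 1.48×10^8 / (998.1 × 4177) = 35.4 m.

35.4 m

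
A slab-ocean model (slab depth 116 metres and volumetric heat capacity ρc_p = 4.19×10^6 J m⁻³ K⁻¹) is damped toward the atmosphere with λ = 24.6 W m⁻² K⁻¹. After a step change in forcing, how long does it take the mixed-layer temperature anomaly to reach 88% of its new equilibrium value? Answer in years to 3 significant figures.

Areal heat capacity C = ρc_p × D = 4.19×10^6 × 116 = 4.86×10^8 J/(m²·K).
τ = C / λ = 4.86×10^8 / 24.6 = 1.98×10^7 s.
Fraction reached: 1 − e^(−t/τ) = 0.88 ⇒ t = −τ ln(1 − 0.88) = τ × 2.12.
t = 4.19×10^7 s = 1.33 years.

1.33 years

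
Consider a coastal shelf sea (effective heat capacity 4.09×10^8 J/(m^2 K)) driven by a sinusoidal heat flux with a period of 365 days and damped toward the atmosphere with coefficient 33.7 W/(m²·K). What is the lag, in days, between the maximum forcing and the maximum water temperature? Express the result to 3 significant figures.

Areal heat capacity C = 4.09×10^8 J/(m^2 K) (given).
ω = 2π / 3.15×10^7 s = 1.99×10^-7 s⁻¹.
Phase lag φ = arctan(Cω/λ) = arctan(81.5/33.7) = 1.18 rad.
Time lag = φ / ω = 1.18 / 1.99×10^-7 = 5.92×10^6 s = 68.5 days.

68.5 days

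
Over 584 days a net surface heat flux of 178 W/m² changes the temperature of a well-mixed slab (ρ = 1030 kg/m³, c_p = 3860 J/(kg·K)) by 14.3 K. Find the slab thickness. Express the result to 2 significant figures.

160 m

Heat input Q = F Δt = 178 × 5.05×10^7 s = 8.98×10^9 J/m².
Required areal heat capacity C = Q / ΔT = 6.28×10^8 J/(m²·K).
Depth D = C / (ρ c_p) = 6.28×10^8 / (1030 × 3860) = 158 m.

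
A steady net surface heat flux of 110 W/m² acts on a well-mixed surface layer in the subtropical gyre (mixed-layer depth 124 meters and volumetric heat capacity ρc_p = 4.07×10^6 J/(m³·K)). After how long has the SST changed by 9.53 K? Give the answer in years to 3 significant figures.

Areal heat capacity C = ρc_p × D = 4.07×10^6 × 124 = 5.05×10^8 J/(m²·K).
Time required: Δt = C ΔT / F = 5.05×10^8 × 9.53 / 110 = 4.37×10^7 s.
In years: 4.37×10^7 s / (3.156×10^7 s/year) = 1.39 years.

1.39 years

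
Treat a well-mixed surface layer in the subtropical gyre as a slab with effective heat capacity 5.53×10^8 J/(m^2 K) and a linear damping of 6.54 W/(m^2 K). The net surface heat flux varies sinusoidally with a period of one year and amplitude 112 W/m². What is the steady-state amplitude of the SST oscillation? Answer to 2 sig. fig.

Areal heat capacity C = 5.53×10^8 J/(m^2 K) (given).
Angular frequency ω = 2π / T = 2π / 3.15×10^7 s = 1.99×10^-7 s⁻¹.
√((Cω)² + λ²) = √((110)² + 6.54²) = 110 W/(m²·K).
Amplitude A = F₀ / √((Cω)²+λ²) = 112 / 110 = 1.01 K.

1.0 K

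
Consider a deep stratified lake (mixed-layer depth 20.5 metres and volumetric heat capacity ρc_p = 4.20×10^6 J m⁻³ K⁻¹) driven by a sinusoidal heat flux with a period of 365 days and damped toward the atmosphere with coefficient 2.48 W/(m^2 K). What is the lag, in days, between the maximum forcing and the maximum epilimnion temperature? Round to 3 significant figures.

82.9 days

Areal heat capacity C = ρc_p × D = 4.20×10^6 × 20.5 = 8.61×10^7 J/(m^2 K).
ω = 2π / 3.15×10^7 s = 1.99×10^-7 s⁻¹.
Phase lag φ = arctan(Cω/λ) = arctan(17.2/2.48) = 1.43 rad.
Time lag = φ / ω = 1.43 / 1.99×10^-7 = 7.16×10^6 s = 82.9 days.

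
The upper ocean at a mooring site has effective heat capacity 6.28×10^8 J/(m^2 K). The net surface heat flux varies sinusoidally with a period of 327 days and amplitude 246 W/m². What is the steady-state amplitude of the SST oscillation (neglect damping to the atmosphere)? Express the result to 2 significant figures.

Areal heat capacity C = 6.28×10^8 J/(m^2 K) (given).
Angular frequency ω = 2π / T = 2π / 2.83×10^7 s = 2.22×10^-7 s⁻¹.
Cω = 6.28×10^8 × 2.22×10^-7 = 140 W/(m²·K).
Amplitude A = F₀ / (Cω) = 246 / 140 = 1.76 K.

1.8 K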